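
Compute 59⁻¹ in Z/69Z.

62

69 = 1*59 + 10
59 = 5*10 + 9
10 = 1*9 + 1
9 = 9*1 + 0
gcd(59, 69) = 1, so the inverse exists.
Back-substitute for 1:
1 = 1*10 − 1*9
  = −1*59 + 6*10
  = 6*69 − 7*59
So 59⁻¹ ≡ −7 ≡ 62 (mod 69).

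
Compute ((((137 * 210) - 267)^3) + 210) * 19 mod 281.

137 * 210 = 28770 ≡ 108 (mod 281)
108 - 267 = -159 ≡ 122 (mod 281)
(122)^3 ≡ 26 (mod 281)
26 + 210 = 236
236 * 19 = 4484 ≡ 269 (mod 281)

269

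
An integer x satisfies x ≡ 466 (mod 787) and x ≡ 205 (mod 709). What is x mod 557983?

105137

787⁻¹ mod 709: 787·100 ≡ 1 (mod 709), so 787⁻¹ ≡ 100.
x = 466 + 787·((205 − 466)·100 mod 709) = 466 + 787·133 = 105137.
Check: 105137 mod 787 = 466, 105137 mod 709 = 205. ✓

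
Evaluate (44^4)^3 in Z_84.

(44)^4 ≡ 16 (mod 84)
(16)^3 ≡ 64 (mod 84)

64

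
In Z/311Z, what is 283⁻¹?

211

Run the extended Euclidean algorithm:
311 = 1×283 + 28
283 = 10×28 + 3
28 = 9×3 + 1
3 = 3×1 + 0
gcd(283, 311) = 1, so the inverse exists.
Bézout: 1 = 91×311 − 100×283.
So 283⁻¹ ≡ −100 ≡ 211 (mod 311).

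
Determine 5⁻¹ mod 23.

23 = 4*5 + 3
5 = 1*3 + 2
3 = 1*2 + 1
2 = 2*1 + 0
gcd(5, 23) = 1, so the inverse exists.
Bézout: 1 = 2*23 − 9*5.
So 5⁻¹ ≡ −9 ≡ 14 (mod 23).

14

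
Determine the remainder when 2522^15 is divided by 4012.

3216

Compute successive squares:
15 in binary is 1111, i.e. 15 = 8 + 4 + 2 + 1.
2522^1 ≡ 2522 (mod 4012)
2522^2 ≡ 2522^2 = 6360484 ≡ 1464 (mod 4012)
2522^4 ≡ 1464^2 = 2143296 ≡ 888 (mod 4012)
2522^8 ≡ 888^2 = 788544 ≡ 2192 (mod 4012)
2522^15 = 2522^8 * 2522^4 * 2522^2 * 2522^1 ≡ 2192 * 888 * 1464 * 2522 (mod 4012).
Accumulate the product:
2192 * 888 = 1946496 ≡ 676
676 * 1464 = 989664 ≡ 2712
2712 * 2522 = 6839664 ≡ 3216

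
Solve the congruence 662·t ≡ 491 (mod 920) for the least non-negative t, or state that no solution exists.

no solution

gcd(662, 920) = 2, and 2 does not divide 491.
So the congruence has no solution.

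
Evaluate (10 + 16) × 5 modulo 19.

16

10 + 16 = 26 ≡ 7 (mod 19)
7 × 5 = 35 ≡ 16 (mod 19)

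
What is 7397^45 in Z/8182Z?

4047

7397^1 ≡ 7397 (mod 8182)
7397^2 ≡ 7397^2 = 54715609 ≡ 2575 (mod 8182)
7397^4 ≡ 2575^2 = 6630625 ≡ 3205 (mod 8182)
7397^8 ≡ 3205^2 = 10272025 ≡ 3615 (mod 8182)
7397^16 ≡ 3615^2 = 13068225 ≡ 1571 (mod 8182)
7397^32 ≡ 1571^2 = 2468041 ≡ 5259 (mod 8182)
7397^45 = 7397^32 × 7397^8 × 7397^4 × 7397^1 ≡ 5259 × 3615 × 3205 × 7397 (mod 8182).
Accumulate the product:
5259 × 3615 = 19011285 ≡ 4499
4499 × 3205 = 14419295 ≡ 2611
2611 × 7397 = 19313567 ≡ 4047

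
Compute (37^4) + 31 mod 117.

(37)^4 ≡ 55 (mod 117)
55 + 31 = 86

86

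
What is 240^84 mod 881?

By square-and-multiply:
84 in binary is 1010100, i.e. 84 = 64 + 16 + 4.
240^1 ≡ 240 (mod 881)
240^2 ≡ 240^2 = 57600 ≡ 335 (mod 881)
240^4 ≡ 335^2 = 112225 ≡ 338 (mod 881)
240^8 ≡ 338^2 = 114244 ≡ 595 (mod 881)
240^16 ≡ 595^2 = 354025 ≡ 744 (mod 881)
240^32 ≡ 744^2 = 553536 ≡ 268 (mod 881)
240^64 ≡ 268^2 = 71824 ≡ 463 (mod 881)
240^84 = 240^64 × 240^16 × 240^4 ≡ 463 × 744 × 338 (mod 881).
Accumulate the product:
463 × 744 = 344472 ≡ 1
1 × 338 = 338

338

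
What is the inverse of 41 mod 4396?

By the extended Euclidean algorithm:
4396 = 107*41 + 9
41 = 4*9 + 5
9 = 1*5 + 4
5 = 1*4 + 1
4 = 4*1 + 0
gcd(41, 4396) = 1, so the inverse exists.
Bézout: 1 = −9*4396 + 965*41.
So 41⁻¹ ≡ 965 (mod 4396).

965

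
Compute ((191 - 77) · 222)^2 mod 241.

9

191 - 77 = 114
114 · 222 = 25308 ≡ 3 (mod 241)
(3)^2 ≡ 9 (mod 241)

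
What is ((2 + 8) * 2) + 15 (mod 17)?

2 + 8 = 10
10 * 2 = 20 ≡ 3 (mod 17)
3 + 15 = 18 ≡ 1 (mod 17)

1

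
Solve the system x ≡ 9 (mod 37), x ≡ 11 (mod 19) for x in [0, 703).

638

37⁻¹ mod 19: 37×18 ≡ 1 (mod 19), so 37⁻¹ ≡ 18.
x = 9 + 37×((11 − 9)×18 mod 19) = 9 + 37×17 = 638.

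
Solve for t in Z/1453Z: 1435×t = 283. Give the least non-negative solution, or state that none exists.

65

gcd(1435, 1453) = 1, so a unique solution mod 1453 exists.
1435⁻¹ ≡ 565 (mod 1453).
t ≡ 565×283 ≡ 65 (mod 1453).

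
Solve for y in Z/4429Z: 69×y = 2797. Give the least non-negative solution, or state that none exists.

gcd(69, 4429) = 1, so a unique solution mod 4429 exists.
69⁻¹ ≡ 3402 (mod 4429).
y ≡ 3402×2797 ≡ 1902 (mod 4429).

1902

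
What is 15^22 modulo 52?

22 in binary is 10110, i.e. 22 = 16 + 4 + 2.
15^1 ≡ 15 (mod 52)
15^2 ≡ 15^2 = 225 ≡ 17 (mod 52)
15^4 ≡ 17^2 = 289 ≡ 29 (mod 52)
15^8 ≡ 29^2 = 841 ≡ 9 (mod 52)
15^16 ≡ 9^2 = 81 ≡ 29 (mod 52)
15^22 = 15^16 * 15^4 * 15^2 ≡ 29 * 29 * 17 (mod 52).
Accumulate the product:
29 * 29 = 841 ≡ 9
9 * 17 = 153 ≡ 49

49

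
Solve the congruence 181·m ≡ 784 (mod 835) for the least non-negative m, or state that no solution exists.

724

gcd(181, 835) = 1, so a unique solution mod 835 exists.
181⁻¹ ≡ 346 (mod 835).
m ≡ 346·784 ≡ 724 (mod 835).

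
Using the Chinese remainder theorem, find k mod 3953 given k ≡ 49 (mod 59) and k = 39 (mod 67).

59⁻¹ mod 67: 59*25 ≡ 1 (mod 67), so 59⁻¹ ≡ 25.
k = 49 + 59*((39 − 49)*25 mod 67) = 49 + 59*18 = 1111.

1111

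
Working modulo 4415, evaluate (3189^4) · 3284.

1804

(3189)^4 ≡ 1716 (mod 4415)
1716 · 3284 = 5635344 ≡ 1804 (mod 4415)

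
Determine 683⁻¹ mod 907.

660

907 = 1·683 + 224
683 = 3·224 + 11
224 = 20·11 + 4
11 = 2·4 + 3
4 = 1·3 + 1
3 = 3·1 + 0
gcd(683, 907) = 1, so the inverse exists.
Bézout: 1 = 186·907 − 247·683.
So 683⁻¹ ≡ −247 ≡ 660 (mod 907).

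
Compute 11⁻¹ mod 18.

By the extended Euclidean algorithm:
18 = 1·11 + 7
11 = 1·7 + 4
7 = 1·4 + 3
4 = 1·3 + 1
3 = 3·1 + 0
gcd(11, 18) = 1, so the inverse exists.
Back-substitute for 1:
1 = 1·4 − 1·3
  = −1·7 + 2·4
  = 2·11 − 3·7
  = −3·18 + 5·11
So 11⁻¹ ≡ 5 (mod 18).

5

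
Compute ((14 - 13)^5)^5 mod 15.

1

14 - 13 = 1
(1)^5 ≡ 1 (mod 15)
(1)^5 ≡ 1 (mod 15)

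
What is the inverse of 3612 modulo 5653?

5653 = 1×3612 + 2041
3612 = 1×2041 + 1571
2041 = 1×1571 + 470
1571 = 3×470 + 161
470 = 2×161 + 148
161 = 1×148 + 13
148 = 11×13 + 5
13 = 2×5 + 3
5 = 1×3 + 2
3 = 1×2 + 1
2 = 2×1 + 0
gcd(3612, 5653) = 1, so the inverse exists.
Back-substitute for 1:
1 = 1×3 − 1×2
  = −1×5 + 2×3
  = 2×13 − 5×5
  = −5×148 + 57×13
  = 57×161 − 62×148
  = −62×470 + 181×161
  = 181×1571 − 605×470
  = −605×2041 + 786×1571
  = 786×3612 − 1391×2041
  = −1391×5653 + 2177×3612
So 3612⁻¹ ≡ 2177 (mod 5653).

2177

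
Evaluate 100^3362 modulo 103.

14

3362 in binary is 110100100010, i.e. 3362 = 2048 + 1024 + 256 + 32 + 2.
100^1 ≡ 100 (mod 103)
100^2 ≡ 100^2 = 10000 ≡ 9 (mod 103)
100^4 ≡ 9^2 = 81 (mod 103)
100^8 ≡ 81^2 = 6561 ≡ 72 (mod 103)
100^16 ≡ 72^2 = 5184 ≡ 34 (mod 103)
100^32 ≡ 34^2 = 1156 ≡ 23 (mod 103)
100^64 ≡ 23^2 = 529 ≡ 14 (mod 103)
100^128 ≡ 14^2 = 196 ≡ 93 (mod 103)
100^256 ≡ 93^2 = 8649 ≡ 100 (mod 103)
100^512 ≡ 100^2 = 10000 ≡ 9 (mod 103)
100^1024 ≡ 9^2 = 81 (mod 103)
100^2048 ≡ 81^2 = 6561 ≡ 72 (mod 103)
100^3362 = 100^2048 × 100^1024 × 100^256 × 100^32 × 100^2 ≡ 72 × 81 × 100 × 23 × 9 (mod 103).
Accumulate the product:
72 × 81 = 5832 ≡ 64
64 × 100 = 6400 ≡ 14
14 × 23 = 322 ≡ 13
13 × 9 = 117 ≡ 14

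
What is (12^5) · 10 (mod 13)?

(12)^5 ≡ 12 (mod 13)
12 · 10 = 120 ≡ 3 (mod 13)

3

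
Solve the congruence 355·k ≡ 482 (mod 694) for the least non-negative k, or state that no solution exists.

494

gcd(355, 694) = 1, so a unique solution mod 694 exists.
355⁻¹ ≡ 217 (mod 694).
k ≡ 217·482 ≡ 494 (mod 694).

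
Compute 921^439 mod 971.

654

By square-and-multiply:
439 in binary is 110110111, i.e. 439 = 256 + 128 + 32 + 16 + 4 + 2 + 1.
921^1 ≡ 921 (mod 971)
921^2 ≡ 921^2 = 848241 ≡ 558 (mod 971)
921^4 ≡ 558^2 = 311364 ≡ 644 (mod 971)
921^8 ≡ 644^2 = 414736 ≡ 119 (mod 971)
921^16 ≡ 119^2 = 14161 ≡ 567 (mod 971)
921^32 ≡ 567^2 = 321489 ≡ 88 (mod 971)
921^64 ≡ 88^2 = 7744 ≡ 947 (mod 971)
921^128 ≡ 947^2 = 896809 ≡ 576 (mod 971)
921^256 ≡ 576^2 = 331776 ≡ 665 (mod 971)
921^439 = 921^256 · 921^128 · 921^32 · 921^16 · 921^4 · 921^2 · 921^1 ≡ 665 · 576 · 88 · 567 · 644 · 558 · 921 (mod 971).
Accumulate the product:
665 · 576 = 383040 ≡ 466
466 · 88 = 41008 ≡ 226
226 · 567 = 128142 ≡ 941
941 · 644 = 606004 ≡ 100
100 · 558 = 55800 ≡ 453
453 · 921 = 417213 ≡ 654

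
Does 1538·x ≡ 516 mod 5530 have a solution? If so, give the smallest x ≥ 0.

1737

gcd(1538, 5530) = 2, and 2 | 516, so solutions exist.
Divide through by 2: 769·x ≡ 258 mod 2765.
769⁻¹ ≡ 489 (mod 2765).
x ≡ 489·258 ≡ 1737 (mod 2765).
The smallest non-negative solution is x = 1737.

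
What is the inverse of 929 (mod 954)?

725

954 = 1*929 + 25
929 = 37*25 + 4
25 = 6*4 + 1
4 = 4*1 + 0
gcd(929, 954) = 1, so the inverse exists.
Back-substitute for 1:
1 = 1*25 − 6*4
  = −6*929 + 223*25
  = 223*954 − 229*929
So 929⁻¹ ≡ −229 ≡ 725 (mod 954).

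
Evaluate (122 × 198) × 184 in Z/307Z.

265

122 × 198 = 24156 ≡ 210 (mod 307)
210 × 184 = 38640 ≡ 265 (mod 307)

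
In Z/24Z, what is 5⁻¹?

24 = 4*5 + 4
5 = 1*4 + 1
4 = 4*1 + 0
gcd(5, 24) = 1, so the inverse exists.
Back-substitute for 1:
1 = 1*5 − 1*4
  = −1*24 + 5*5
So 5⁻¹ ≡ 5 (mod 24).

5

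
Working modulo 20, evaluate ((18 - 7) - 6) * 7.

15

18 - 7 = 11
11 - 6 = 5
5 * 7 = 35 ≡ 15 (mod 20)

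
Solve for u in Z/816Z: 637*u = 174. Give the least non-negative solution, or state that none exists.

774

gcd(637, 816) = 1, so a unique solution mod 816 exists.
637⁻¹ ≡ 661 (mod 816).
u ≡ 661*174 ≡ 774 (mod 816).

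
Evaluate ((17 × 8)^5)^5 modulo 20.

17 × 8 = 136 ≡ 16 (mod 20)
(16)^5 ≡ 16 (mod 20)
(16)^5 ≡ 16 (mod 20)

16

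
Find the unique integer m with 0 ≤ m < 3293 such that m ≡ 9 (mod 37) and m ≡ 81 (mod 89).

37⁻¹ mod 89: 37×77 ≡ 1 (mod 89), so 37⁻¹ ≡ 77.
m = 9 + 37×((81 − 9)×77 mod 89) = 9 + 37×26 = 971.

971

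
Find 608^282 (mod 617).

540

By square-and-multiply:
608^1 ≡ 608 (mod 617)
608^2 ≡ 608^2 = 369664 ≡ 81 (mod 617)
608^4 ≡ 81^2 = 6561 ≡ 391 (mod 617)
608^8 ≡ 391^2 = 152881 ≡ 482 (mod 617)
608^16 ≡ 482^2 = 232324 ≡ 332 (mod 617)
608^32 ≡ 332^2 = 110224 ≡ 398 (mod 617)
608^64 ≡ 398^2 = 158404 ≡ 452 (mod 617)
608^128 ≡ 452^2 = 204304 ≡ 77 (mod 617)
608^256 ≡ 77^2 = 5929 ≡ 376 (mod 617)
608^282 = 608^256 · 608^16 · 608^8 · 608^2 ≡ 376 · 332 · 482 · 81 (mod 617).
Accumulate the product:
376 · 332 = 124832 ≡ 198
198 · 482 = 95436 ≡ 418
418 · 81 = 33858 ≡ 540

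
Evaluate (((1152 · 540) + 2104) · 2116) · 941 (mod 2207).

1152 · 540 = 622080 ≡ 1913 (mod 2207)
1913 + 2104 = 4017 ≡ 1810 (mod 2207)
1810 · 2116 = 3829960 ≡ 815 (mod 2207)
815 · 941 = 766915 ≡ 1086 (mod 2207)

1086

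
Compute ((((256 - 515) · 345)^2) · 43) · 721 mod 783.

256 - 515 = -259 ≡ 524 (mod 783)
524 · 345 = 180780 ≡ 690 (mod 783)
(690)^2 ≡ 36 (mod 783)
36 · 43 = 1548 ≡ 765 (mod 783)
765 · 721 = 551565 ≡ 333 (mod 783)

333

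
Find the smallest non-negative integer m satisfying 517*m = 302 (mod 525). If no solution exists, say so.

356

gcd(517, 525) = 1, so a unique solution mod 525 exists.
517⁻¹ ≡ 328 (mod 525).
m ≡ 328*302 ≡ 356 (mod 525).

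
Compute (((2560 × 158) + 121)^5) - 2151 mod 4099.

2687

2560 × 158 = 404480 ≡ 2778 (mod 4099)
2778 + 121 = 2899
(2899)^5 ≡ 739 (mod 4099)
739 - 2151 = -1412 ≡ 2687 (mod 4099)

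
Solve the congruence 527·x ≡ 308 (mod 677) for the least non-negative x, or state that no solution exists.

gcd(527, 677) = 1, so a unique solution mod 677 exists.
527⁻¹ ≡ 510 (mod 677).
x ≡ 510·308 ≡ 16 (mod 677).

16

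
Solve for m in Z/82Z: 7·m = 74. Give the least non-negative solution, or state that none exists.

gcd(7, 82) = 1, so a unique solution mod 82 exists.
7⁻¹ ≡ 47 (mod 82).
m ≡ 47·74 ≡ 34 (mod 82).

34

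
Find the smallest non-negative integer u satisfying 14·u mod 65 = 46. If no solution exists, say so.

gcd(14, 65) = 1, so a unique solution mod 65 exists.
14⁻¹ ≡ 14 (mod 65).
u ≡ 14·46 ≡ 59 (mod 65).

59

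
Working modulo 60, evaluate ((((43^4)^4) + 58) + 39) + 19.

(43)^4 ≡ 1 (mod 60)
(1)^4 ≡ 1 (mod 60)
1 + 58 = 59
59 + 39 = 98 ≡ 38 (mod 60)
38 + 19 = 57

57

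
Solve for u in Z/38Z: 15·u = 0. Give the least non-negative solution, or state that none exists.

0

gcd(15, 38) = 1, so a unique solution mod 38 exists.
15⁻¹ ≡ 33 (mod 38).
u ≡ 33·0 ≡ 0 (mod 38).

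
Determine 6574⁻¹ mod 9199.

2800

By the extended Euclidean algorithm:
9199 = 1·6574 + 2625
6574 = 2·2625 + 1324
2625 = 1·1324 + 1301
1324 = 1·1301 + 23
1301 = 56·23 + 13
23 = 1·13 + 10
13 = 1·10 + 3
10 = 3·3 + 1
3 = 3·1 + 0
gcd(6574, 9199) = 1, so the inverse exists.
Back-substitute for 1:
1 = 1·10 − 3·3
  = −3·13 + 4·10
  = 4·23 − 7·13
  = −7·1301 + 396·23
  = 396·1324 − 403·1301
  = −403·2625 + 799·1324
  = 799·6574 − 2001·2625
  = −2001·9199 + 2800·6574
So 6574⁻¹ ≡ 2800 (mod 9199).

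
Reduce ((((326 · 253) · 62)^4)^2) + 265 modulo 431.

326 · 253 = 82478 ≡ 157 (mod 431)
157 · 62 = 9734 ≡ 252 (mod 431)
(252)^4 ≡ 59 (mod 431)
(59)^2 ≡ 33 (mod 431)
33 + 265 = 298

298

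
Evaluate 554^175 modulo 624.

512

Using repeated squaring:
175 in binary is 10101111, i.e. 175 = 128 + 32 + 8 + 4 + 2 + 1.
554^1 ≡ 554 (mod 624)
554^2 ≡ 554^2 = 306916 ≡ 532 (mod 624)
554^4 ≡ 532^2 = 283024 ≡ 352 (mod 624)
554^8 ≡ 352^2 = 123904 ≡ 352 (mod 624)
554^16 ≡ 352^2 = 123904 ≡ 352 (mod 624)
554^32 ≡ 352^2 = 123904 ≡ 352 (mod 624)
554^64 ≡ 352^2 = 123904 ≡ 352 (mod 624)
554^128 ≡ 352^2 = 123904 ≡ 352 (mod 624)
554^175 = 554^128 · 554^32 · 554^8 · 554^4 · 554^2 · 554^1 ≡ 352 · 352 · 352 · 352 · 532 · 554 (mod 624).
Accumulate the product:
352 · 352 = 123904 ≡ 352
352 · 352 = 123904 ≡ 352
352 · 352 = 123904 ≡ 352
352 · 532 = 187264 ≡ 64
64 · 554 = 35456 ≡ 512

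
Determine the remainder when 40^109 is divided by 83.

3

Using repeated squaring:
40^1 ≡ 40 (mod 83)
40^2 ≡ 40^2 = 1600 ≡ 23 (mod 83)
40^4 ≡ 23^2 = 529 ≡ 31 (mod 83)
40^8 ≡ 31^2 = 961 ≡ 48 (mod 83)
40^16 ≡ 48^2 = 2304 ≡ 63 (mod 83)
40^32 ≡ 63^2 = 3969 ≡ 68 (mod 83)
40^64 ≡ 68^2 = 4624 ≡ 59 (mod 83)
40^109 = 40^64 · 40^32 · 40^8 · 40^4 · 40^1 ≡ 59 · 68 · 48 · 31 · 40 (mod 83).
Accumulate the product:
59 · 68 = 4012 ≡ 28
28 · 48 = 1344 ≡ 16
16 · 31 = 496 ≡ 81
81 · 40 = 3240 ≡ 3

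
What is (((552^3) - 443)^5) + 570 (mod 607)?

(552)^3 ≡ 550 (mod 607)
550 - 443 = 107
(107)^5 ≡ 491 (mod 607)
491 + 570 = 1061 ≡ 454 (mod 607)

454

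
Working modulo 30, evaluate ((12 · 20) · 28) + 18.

12 · 20 = 240 ≡ 0 (mod 30)
0 · 28 = 0
0 + 18 = 18

18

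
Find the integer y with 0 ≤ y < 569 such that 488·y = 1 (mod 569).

288

Run the extended Euclidean algorithm:
569 = 1*488 + 81
488 = 6*81 + 2
81 = 40*2 + 1
2 = 2*1 + 0
gcd(488, 569) = 1, so the inverse exists.
Back-substitute for 1:
1 = 1*81 − 40*2
  = −40*488 + 241*81
  = 241*569 − 281*488
So 488⁻¹ ≡ −281 ≡ 288 (mod 569).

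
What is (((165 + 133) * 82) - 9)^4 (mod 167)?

107

165 + 133 = 298 ≡ 131 (mod 167)
131 * 82 = 10742 ≡ 54 (mod 167)
54 - 9 = 45
(45)^4 ≡ 107 (mod 167)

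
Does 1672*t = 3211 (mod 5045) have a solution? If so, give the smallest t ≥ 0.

gcd(1672, 5045) = 1, so a unique solution mod 5045 exists.
1672⁻¹ ≡ 4523 (mod 5045).
t ≡ 4523*3211 ≡ 3843 (mod 5045).

3843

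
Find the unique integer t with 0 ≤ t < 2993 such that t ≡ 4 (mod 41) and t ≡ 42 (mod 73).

41⁻¹ mod 73: 41·57 ≡ 1 (mod 73), so 41⁻¹ ≡ 57.
t = 4 + 41·((42 − 4)·57 mod 73) = 4 + 41·49 = 2013.

2013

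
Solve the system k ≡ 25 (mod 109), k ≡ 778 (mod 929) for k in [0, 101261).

4494

109⁻¹ mod 929: 109×554 ≡ 1 (mod 929), so 109⁻¹ ≡ 554.
k = 25 + 109×((778 − 25)×554 mod 929) = 25 + 109×41 = 4494.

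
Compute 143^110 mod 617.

Using repeated squaring:
110 in binary is 1101110, i.e. 110 = 64 + 32 + 8 + 4 + 2.
143^1 ≡ 143 (mod 617)
143^2 ≡ 143^2 = 20449 ≡ 88 (mod 617)
143^4 ≡ 88^2 = 7744 ≡ 340 (mod 617)
143^8 ≡ 340^2 = 115600 ≡ 221 (mod 617)
143^16 ≡ 221^2 = 48841 ≡ 98 (mod 617)
143^32 ≡ 98^2 = 9604 ≡ 349 (mod 617)
143^64 ≡ 349^2 = 121801 ≡ 252 (mod 617)
143^110 = 143^64 * 143^32 * 143^8 * 143^4 * 143^2 ≡ 252 * 349 * 221 * 340 * 88 (mod 617).
Accumulate the product:
252 * 349 = 87948 ≡ 334
334 * 221 = 73814 ≡ 391
391 * 340 = 132940 ≡ 285
285 * 88 = 25080 ≡ 400

400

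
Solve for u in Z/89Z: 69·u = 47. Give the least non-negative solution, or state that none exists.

11

gcd(69, 89) = 1, so a unique solution mod 89 exists.
69⁻¹ ≡ 40 (mod 89).
u ≡ 40·47 ≡ 11 (mod 89).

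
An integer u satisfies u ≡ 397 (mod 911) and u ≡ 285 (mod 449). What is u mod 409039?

86942

911⁻¹ mod 449: 911·380 ≡ 1 (mod 449), so 911⁻¹ ≡ 380.
u = 397 + 911·((285 − 397)·380 mod 449) = 397 + 911·95 = 86942.
Check: 86942 mod 911 = 397, 86942 mod 449 = 285. ✓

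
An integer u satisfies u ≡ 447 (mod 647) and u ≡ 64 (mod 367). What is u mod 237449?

210722

647⁻¹ mod 367: 647×232 ≡ 1 (mod 367), so 647⁻¹ ≡ 232.
u = 447 + 647×((64 − 447)×232 mod 367) = 447 + 647×325 = 210722.
Check: 210722 mod 647 = 447, 210722 mod 367 = 64. ✓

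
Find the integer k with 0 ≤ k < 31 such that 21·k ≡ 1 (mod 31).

3

By the extended Euclidean algorithm:
31 = 1×21 + 10
21 = 2×10 + 1
10 = 10×1 + 0
gcd(21, 31) = 1, so the inverse exists.
Bézout: 1 = −2×31 + 3×21.
So 21⁻¹ ≡ 3 (mod 31).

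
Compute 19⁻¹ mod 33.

Apply the Euclidean algorithm and back-substitute:
33 = 1×19 + 14
19 = 1×14 + 5
14 = 2×5 + 4
5 = 1×4 + 1
4 = 4×1 + 0
gcd(19, 33) = 1, so the inverse exists.
Back-substitute for 1:
1 = 1×5 − 1×4
  = −1×14 + 3×5
  = 3×19 − 4×14
  = −4×33 + 7×19
So 19⁻¹ ≡ 7 (mod 33).

7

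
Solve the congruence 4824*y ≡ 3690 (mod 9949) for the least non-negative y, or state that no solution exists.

2785

gcd(4824, 9949) = 1, so a unique solution mod 9949 exists.
4824⁻¹ ≡ 3735 (mod 9949).
y ≡ 3735*3690 ≡ 2785 (mod 9949).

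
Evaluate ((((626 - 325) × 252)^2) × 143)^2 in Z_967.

21

626 - 325 = 301
301 × 252 = 75852 ≡ 426 (mod 967)
(426)^2 ≡ 647 (mod 967)
647 × 143 = 92521 ≡ 656 (mod 967)
(656)^2 ≡ 21 (mod 967)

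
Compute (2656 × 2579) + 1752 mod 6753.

2656 × 2579 = 6849824 ≡ 2282 (mod 6753)
2282 + 1752 = 4034

4034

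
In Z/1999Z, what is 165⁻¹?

By the extended Euclidean algorithm:
1999 = 12·165 + 19
165 = 8·19 + 13
19 = 1·13 + 6
13 = 2·6 + 1
6 = 6·1 + 0
gcd(165, 1999) = 1, so the inverse exists.
Back-substitute for 1:
1 = 1·13 − 2·6
  = −2·19 + 3·13
  = 3·165 − 26·19
  = −26·1999 + 315·165
So 165⁻¹ ≡ 315 (mod 1999).

315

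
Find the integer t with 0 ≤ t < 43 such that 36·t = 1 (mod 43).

By the extended Euclidean algorithm:
43 = 1×36 + 7
36 = 5×7 + 1
7 = 7×1 + 0
gcd(36, 43) = 1, so the inverse exists.
Back-substitute for 1:
1 = 1×36 − 5×7
  = −5×43 + 6×36
So 36⁻¹ ≡ 6 (mod 43).

6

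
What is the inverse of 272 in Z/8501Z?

8501 = 31*272 + 69
272 = 3*69 + 65
69 = 1*65 + 4
65 = 16*4 + 1
4 = 4*1 + 0
gcd(272, 8501) = 1, so the inverse exists.
Bézout: 1 = −67*8501 + 2094*272.
So 272⁻¹ ≡ 2094 (mod 8501).

2094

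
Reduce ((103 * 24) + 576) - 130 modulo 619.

103 * 24 = 2472 ≡ 615 (mod 619)
615 + 576 = 1191 ≡ 572 (mod 619)
572 - 130 = 442

442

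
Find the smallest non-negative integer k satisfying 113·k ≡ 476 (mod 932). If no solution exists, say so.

796

gcd(113, 932) = 1, so a unique solution mod 932 exists.
113⁻¹ ≡ 33 (mod 932).
k ≡ 33·476 ≡ 796 (mod 932).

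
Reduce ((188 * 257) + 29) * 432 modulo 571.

144

188 * 257 = 48316 ≡ 352 (mod 571)
352 + 29 = 381
381 * 432 = 164592 ≡ 144 (mod 571)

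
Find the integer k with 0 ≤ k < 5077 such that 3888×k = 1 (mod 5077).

5077 = 1*3888 + 1189
3888 = 3*1189 + 321
1189 = 3*321 + 226
321 = 1*226 + 95
226 = 2*95 + 36
95 = 2*36 + 23
36 = 1*23 + 13
23 = 1*13 + 10
13 = 1*10 + 3
10 = 3*3 + 1
3 = 3*1 + 0
gcd(3888, 5077) = 1, so the inverse exists.
Bézout: 1 = −1187*5077 + 1550*3888.
So 3888⁻¹ ≡ 1550 (mod 5077).

1550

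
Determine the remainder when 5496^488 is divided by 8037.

1089

488 in binary is 111101000, i.e. 488 = 256 + 128 + 64 + 32 + 8.
5496^1 ≡ 5496 (mod 8037)
5496^2 ≡ 5496^2 = 30206016 ≡ 2970 (mod 8037)
5496^4 ≡ 2970^2 = 8820900 ≡ 4311 (mod 8037)
5496^8 ≡ 4311^2 = 18584721 ≡ 3177 (mod 8037)
5496^16 ≡ 3177^2 = 10093329 ≡ 6894 (mod 8037)
5496^32 ≡ 6894^2 = 47527236 ≡ 4455 (mod 8037)
5496^64 ≡ 4455^2 = 19847025 ≡ 3672 (mod 8037)
5496^128 ≡ 3672^2 = 13483584 ≡ 5535 (mod 8037)
5496^256 ≡ 5535^2 = 30636225 ≡ 7218 (mod 8037)
5496^488 = 5496^256 * 5496^128 * 5496^64 * 5496^32 * 5496^8 ≡ 7218 * 5535 * 3672 * 4455 * 3177 (mod 8037).
Accumulate the product:
7218 * 5535 = 39951630 ≡ 7740
7740 * 3672 = 28421280 ≡ 2448
2448 * 4455 = 10905840 ≡ 7668
7668 * 3177 = 24361236 ≡ 1089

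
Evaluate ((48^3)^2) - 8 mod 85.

41

(48)^3 ≡ 7 (mod 85)
(7)^2 ≡ 49 (mod 85)
49 - 8 = 41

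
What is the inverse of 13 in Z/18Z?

By the extended Euclidean algorithm:
18 = 1×13 + 5
13 = 2×5 + 3
5 = 1×3 + 2
3 = 1×2 + 1
2 = 2×1 + 0
gcd(13, 18) = 1, so the inverse exists.
Bézout: 1 = −5×18 + 7×13.
So 13⁻¹ ≡ 7 (mod 18).

7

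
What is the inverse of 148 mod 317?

317 = 2·148 + 21
148 = 7·21 + 1
21 = 21·1 + 0
gcd(148, 317) = 1, so the inverse exists.
Bézout: 1 = −7·317 + 15·148.
So 148⁻¹ ≡ 15 (mod 317).

15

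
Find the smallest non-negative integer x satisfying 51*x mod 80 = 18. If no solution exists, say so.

gcd(51, 80) = 1, so a unique solution mod 80 exists.
51⁻¹ ≡ 11 (mod 80).
x ≡ 11*18 ≡ 38 (mod 80).

38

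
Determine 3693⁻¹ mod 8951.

8951 = 2·3693 + 1565
3693 = 2·1565 + 563
1565 = 2·563 + 439
563 = 1·439 + 124
439 = 3·124 + 67
124 = 1·67 + 57
67 = 1·57 + 10
57 = 5·10 + 7
10 = 1·7 + 3
7 = 2·3 + 1
3 = 3·1 + 0
gcd(3693, 8951) = 1, so the inverse exists.
Back-substitute for 1:
1 = 1·7 − 2·3
  = −2·10 + 3·7
  = 3·57 − 17·10
  = −17·67 + 20·57
  = 20·124 − 37·67
  = −37·439 + 131·124
  = 131·563 − 168·439
  = −168·1565 + 467·563
  = 467·3693 − 1102·1565
  = −1102·8951 + 2671·3693
So 3693⁻¹ ≡ 2671 (mod 8951).

2671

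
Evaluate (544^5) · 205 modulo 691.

67

(544)^5 ≡ 61 (mod 691)
61 · 205 = 12505 ≡ 67 (mod 691)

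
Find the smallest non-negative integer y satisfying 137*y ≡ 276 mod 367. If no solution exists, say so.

219

gcd(137, 367) = 1, so a unique solution mod 367 exists.
137⁻¹ ≡ 292 (mod 367).
y ≡ 292*276 ≡ 219 (mod 367).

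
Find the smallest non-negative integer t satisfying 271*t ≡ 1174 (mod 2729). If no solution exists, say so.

2542

gcd(271, 2729) = 1, so a unique solution mod 2729 exists.
271⁻¹ ≡ 574 (mod 2729).
t ≡ 574*1174 ≡ 2542 (mod 2729).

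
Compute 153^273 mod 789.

162

153^1 ≡ 153 (mod 789)
153^2 ≡ 153^2 = 23409 ≡ 528 (mod 789)
153^4 ≡ 528^2 = 278784 ≡ 267 (mod 789)
153^8 ≡ 267^2 = 71289 ≡ 279 (mod 789)
153^16 ≡ 279^2 = 77841 ≡ 519 (mod 789)
153^32 ≡ 519^2 = 269361 ≡ 312 (mod 789)
153^64 ≡ 312^2 = 97344 ≡ 297 (mod 789)
153^128 ≡ 297^2 = 88209 ≡ 630 (mod 789)
153^256 ≡ 630^2 = 396900 ≡ 33 (mod 789)
153^273 = 153^256 · 153^16 · 153^1 ≡ 33 · 519 · 153 (mod 789).
Accumulate the product:
33 · 519 = 17127 ≡ 558
558 · 153 = 85374 ≡ 162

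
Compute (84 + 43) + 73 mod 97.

84 + 43 = 127 ≡ 30 (mod 97)
30 + 73 = 103 ≡ 6 (mod 97)

6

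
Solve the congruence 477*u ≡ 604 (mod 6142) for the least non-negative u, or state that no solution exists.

1070

gcd(477, 6142) = 1, so a unique solution mod 6142 exists.
477⁻¹ ≡ 4893 (mod 6142).
u ≡ 4893*604 ≡ 1070 (mod 6142).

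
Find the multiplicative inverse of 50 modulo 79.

49

By the extended Euclidean algorithm:
79 = 1×50 + 29
50 = 1×29 + 21
29 = 1×21 + 8
21 = 2×8 + 5
8 = 1×5 + 3
5 = 1×3 + 2
3 = 1×2 + 1
2 = 2×1 + 0
gcd(50, 79) = 1, so the inverse exists.
Bézout: 1 = 19×79 − 30×50.
So 50⁻¹ ≡ −30 ≡ 49 (mod 79).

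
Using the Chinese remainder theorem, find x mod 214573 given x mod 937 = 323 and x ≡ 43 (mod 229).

937⁻¹ mod 229: 937*120 ≡ 1 (mod 229), so 937⁻¹ ≡ 120.
x = 323 + 937*((43 − 323)*120 mod 229) = 323 + 937*63 = 59354.
Check: 59354 mod 937 = 323, 59354 mod 229 = 43. ✓

59354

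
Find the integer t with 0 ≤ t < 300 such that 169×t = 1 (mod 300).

Run the extended Euclidean algorithm:
300 = 1*169 + 131
169 = 1*131 + 38
131 = 3*38 + 17
38 = 2*17 + 4
17 = 4*4 + 1
4 = 4*1 + 0
gcd(169, 300) = 1, so the inverse exists.
Bézout: 1 = 40*300 − 71*169.
So 169⁻¹ ≡ −71 ≡ 229 (mod 300).

229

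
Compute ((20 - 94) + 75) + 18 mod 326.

19

20 - 94 = -74 ≡ 252 (mod 326)
252 + 75 = 327 ≡ 1 (mod 326)
1 + 18 = 19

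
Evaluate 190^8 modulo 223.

49

By square-and-multiply:
190^1 ≡ 190 (mod 223)
190^2 ≡ 190^2 = 36100 ≡ 197 (mod 223)
190^4 ≡ 197^2 = 38809 ≡ 7 (mod 223)
190^8 ≡ 7^2 = 49 (mod 223)
So 190^8 ≡ 49 (mod 223).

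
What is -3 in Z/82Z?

79

-3 = -1*82 + 79, so -3 ≡ 79 (mod 82).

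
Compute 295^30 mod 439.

130

Using repeated squaring:
30 in binary is 11110, i.e. 30 = 16 + 8 + 4 + 2.
295^1 ≡ 295 (mod 439)
295^2 ≡ 295^2 = 87025 ≡ 103 (mod 439)
295^4 ≡ 103^2 = 10609 ≡ 73 (mod 439)
295^8 ≡ 73^2 = 5329 ≡ 61 (mod 439)
295^16 ≡ 61^2 = 3721 ≡ 209 (mod 439)
295^30 = 295^16 · 295^8 · 295^4 · 295^2 ≡ 209 · 61 · 73 · 103 (mod 439).
Accumulate the product:
209 · 61 = 12749 ≡ 18
18 · 73 = 1314 ≡ 436
436 · 103 = 44908 ≡ 130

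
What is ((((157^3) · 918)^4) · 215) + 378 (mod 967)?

(157)^3 ≡ 926 (mod 967)
926 · 918 = 850068 ≡ 75 (mod 967)
(75)^4 ≡ 385 (mod 967)
385 · 215 = 82775 ≡ 580 (mod 967)
580 + 378 = 958

958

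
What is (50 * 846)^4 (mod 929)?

50 * 846 = 42300 ≡ 495 (mod 929)
(495)^4 ≡ 408 (mod 929)

408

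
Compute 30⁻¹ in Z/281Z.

178

Apply the Euclidean algorithm and back-substitute:
281 = 9×30 + 11
30 = 2×11 + 8
11 = 1×8 + 3
8 = 2×3 + 2
3 = 1×2 + 1
2 = 2×1 + 0
gcd(30, 281) = 1, so the inverse exists.
Back-substitute for 1:
1 = 1×3 − 1×2
  = −1×8 + 3×3
  = 3×11 − 4×8
  = −4×30 + 11×11
  = 11×281 − 103×30
So 30⁻¹ ≡ −103 ≡ 178 (mod 281).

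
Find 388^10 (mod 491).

238

Compute successive squares:
10 in binary is 1010, i.e. 10 = 8 + 2.
388^1 ≡ 388 (mod 491)
388^2 ≡ 388^2 = 150544 ≡ 298 (mod 491)
388^4 ≡ 298^2 = 88804 ≡ 424 (mod 491)
388^8 ≡ 424^2 = 179776 ≡ 70 (mod 491)
388^10 = 388^8 * 388^2 ≡ 70 * 298 (mod 491).
70 * 298 = 20860 ≡ 238 (mod 491).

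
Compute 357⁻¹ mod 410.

Run the extended Euclidean algorithm:
410 = 1×357 + 53
357 = 6×53 + 39
53 = 1×39 + 14
39 = 2×14 + 11
14 = 1×11 + 3
11 = 3×3 + 2
3 = 1×2 + 1
2 = 2×1 + 0
gcd(357, 410) = 1, so the inverse exists.
Bézout: 1 = 128×410 − 147×357.
So 357⁻¹ ≡ −147 ≡ 263 (mod 410).

263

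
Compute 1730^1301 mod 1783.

Compute successive squares:
1730^1 ≡ 1730 (mod 1783)
1730^2 ≡ 1730^2 = 2992900 ≡ 1026 (mod 1783)
1730^4 ≡ 1026^2 = 1052676 ≡ 706 (mod 1783)
1730^8 ≡ 706^2 = 498436 ≡ 979 (mod 1783)
1730^16 ≡ 979^2 = 958441 ≡ 970 (mod 1783)
1730^32 ≡ 970^2 = 940900 ≡ 1259 (mod 1783)
1730^64 ≡ 1259^2 = 1585081 ≡ 1777 (mod 1783)
1730^128 ≡ 1777^2 = 3157729 ≡ 36 (mod 1783)
1730^256 ≡ 36^2 = 1296 (mod 1783)
1730^512 ≡ 1296^2 = 1679616 ≡ 30 (mod 1783)
1730^1024 ≡ 30^2 = 900 (mod 1783)
1730^1301 = 1730^1024 * 1730^256 * 1730^16 * 1730^4 * 1730^1 ≡ 900 * 1296 * 970 * 706 * 1730 (mod 1783).
Accumulate the product:
900 * 1296 = 1166400 ≡ 318
318 * 970 = 308460 ≡ 1
1 * 706 = 706
706 * 1730 = 1221380 ≡ 25

25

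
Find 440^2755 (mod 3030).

By square-and-multiply:
2755 in binary is 101011000011, i.e. 2755 = 2048 + 512 + 128 + 64 + 2 + 1.
440^1 ≡ 440 (mod 3030)
440^2 ≡ 440^2 = 193600 ≡ 2710 (mod 3030)
440^4 ≡ 2710^2 = 7344100 ≡ 2410 (mod 3030)
440^8 ≡ 2410^2 = 5808100 ≡ 2620 (mod 3030)
440^16 ≡ 2620^2 = 6864400 ≡ 1450 (mod 3030)
440^32 ≡ 1450^2 = 2102500 ≡ 2710 (mod 3030)
440^64 ≡ 2710^2 = 7344100 ≡ 2410 (mod 3030)
440^128 ≡ 2410^2 = 5808100 ≡ 2620 (mod 3030)
440^256 ≡ 2620^2 = 6864400 ≡ 1450 (mod 3030)
440^512 ≡ 1450^2 = 2102500 ≡ 2710 (mod 3030)
440^1024 ≡ 2710^2 = 7344100 ≡ 2410 (mod 3030)
440^2048 ≡ 2410^2 = 5808100 ≡ 2620 (mod 3030)
440^2755 = 440^2048 · 440^512 · 440^128 · 440^64 · 440^2 · 440^1 ≡ 2620 · 2710 · 2620 · 2410 · 2710 · 440 (mod 3030).
Accumulate the product:
2620 · 2710 = 7100200 ≡ 910
910 · 2620 = 2384200 ≡ 2620
2620 · 2410 = 6314200 ≡ 2710
2710 · 2710 = 7344100 ≡ 2410
2410 · 440 = 1060400 ≡ 2930

2930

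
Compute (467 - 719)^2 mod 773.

118

467 - 719 = -252 ≡ 521 (mod 773)
(521)^2 ≡ 118 (mod 773)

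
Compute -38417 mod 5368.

4527

-38417 = -8*5368 + 4527, so -38417 ≡ 4527 (mod 5368).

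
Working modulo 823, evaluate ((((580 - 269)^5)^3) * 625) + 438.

580 - 269 = 311
(311)^5 ≡ 67 (mod 823)
(67)^3 ≡ 368 (mod 823)
368 * 625 = 230000 ≡ 383 (mod 823)
383 + 438 = 821

821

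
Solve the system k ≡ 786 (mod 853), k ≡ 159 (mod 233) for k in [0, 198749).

153473

853⁻¹ mod 233: 853·174 ≡ 1 (mod 233), so 853⁻¹ ≡ 174.
k = 786 + 853·((159 − 786)·174 mod 233) = 786 + 853·179 = 153473.
Check: 153473 mod 853 = 786, 153473 mod 233 = 159. ✓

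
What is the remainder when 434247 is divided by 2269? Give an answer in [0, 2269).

434247 = 191×2269 + 868, so 434247 ≡ 868 (mod 2269).

868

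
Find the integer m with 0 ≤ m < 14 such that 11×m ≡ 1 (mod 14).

9

14 = 1*11 + 3
11 = 3*3 + 2
3 = 1*2 + 1
2 = 2*1 + 0
gcd(11, 14) = 1, so the inverse exists.
Bézout: 1 = 4*14 − 5*11.
So 11⁻¹ ≡ −5 ≡ 9 (mod 14).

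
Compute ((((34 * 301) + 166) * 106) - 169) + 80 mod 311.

127

34 * 301 = 10234 ≡ 282 (mod 311)
282 + 166 = 448 ≡ 137 (mod 311)
137 * 106 = 14522 ≡ 216 (mod 311)
216 - 169 = 47
47 + 80 = 127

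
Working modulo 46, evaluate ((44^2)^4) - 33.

(44)^2 ≡ 4 (mod 46)
(4)^4 ≡ 26 (mod 46)
26 - 33 = -7 ≡ 39 (mod 46)

39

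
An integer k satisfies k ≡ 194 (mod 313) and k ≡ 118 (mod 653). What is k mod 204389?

313⁻¹ mod 653: 313*532 ≡ 1 (mod 653), so 313⁻¹ ≡ 532.
k = 194 + 313*((118 − 194)*532 mod 653) = 194 + 313*54 = 17096.
Check: 17096 mod 313 = 194, 17096 mod 653 = 118. ✓

17096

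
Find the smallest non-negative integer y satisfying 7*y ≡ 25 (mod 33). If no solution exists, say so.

13

gcd(7, 33) = 1, so a unique solution mod 33 exists.
7⁻¹ ≡ 19 (mod 33).
y ≡ 19*25 ≡ 13 (mod 33).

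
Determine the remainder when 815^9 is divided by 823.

9 in binary is 1001, i.e. 9 = 8 + 1.
815^1 ≡ 815 (mod 823)
815^2 ≡ 815^2 = 664225 ≡ 64 (mod 823)
815^4 ≡ 64^2 = 4096 ≡ 804 (mod 823)
815^8 ≡ 804^2 = 646416 ≡ 361 (mod 823)
815^9 = 815^8 * 815^1 ≡ 361 * 815 (mod 823).
361 * 815 = 294215 ≡ 404 (mod 823).

404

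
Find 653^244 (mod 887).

514

By square-and-multiply:
244 in binary is 11110100, i.e. 244 = 128 + 64 + 32 + 16 + 4.
653^1 ≡ 653 (mod 887)
653^2 ≡ 653^2 = 426409 ≡ 649 (mod 887)
653^4 ≡ 649^2 = 421201 ≡ 763 (mod 887)
653^8 ≡ 763^2 = 582169 ≡ 297 (mod 887)
653^16 ≡ 297^2 = 88209 ≡ 396 (mod 887)
653^32 ≡ 396^2 = 156816 ≡ 704 (mod 887)
653^64 ≡ 704^2 = 495616 ≡ 670 (mod 887)
653^128 ≡ 670^2 = 448900 ≡ 78 (mod 887)
653^244 = 653^128 · 653^64 · 653^32 · 653^16 · 653^4 ≡ 78 · 670 · 704 · 396 · 763 (mod 887).
Accumulate the product:
78 · 670 = 52260 ≡ 814
814 · 704 = 573056 ≡ 54
54 · 396 = 21384 ≡ 96
96 · 763 = 73248 ≡ 514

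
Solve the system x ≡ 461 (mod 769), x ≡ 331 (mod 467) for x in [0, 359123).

88127

769⁻¹ mod 467: 769*150 ≡ 1 (mod 467), so 769⁻¹ ≡ 150.
x = 461 + 769*((331 − 461)*150 mod 467) = 461 + 769*114 = 88127.
Check: 88127 mod 769 = 461, 88127 mod 467 = 331. ✓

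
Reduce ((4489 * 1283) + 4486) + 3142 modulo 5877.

4489 * 1283 = 5759387 ≡ 5804 (mod 5877)
5804 + 4486 = 10290 ≡ 4413 (mod 5877)
4413 + 3142 = 7555 ≡ 1678 (mod 5877)

1678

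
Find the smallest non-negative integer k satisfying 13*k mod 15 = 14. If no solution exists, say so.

gcd(13, 15) = 1, so a unique solution mod 15 exists.
13⁻¹ ≡ 7 (mod 15).
k ≡ 7*14 ≡ 8 (mod 15).

8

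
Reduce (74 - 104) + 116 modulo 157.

86

74 - 104 = -30 ≡ 127 (mod 157)
127 + 116 = 243 ≡ 86 (mod 157)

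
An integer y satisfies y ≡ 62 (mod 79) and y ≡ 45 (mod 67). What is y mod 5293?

4802

79⁻¹ mod 67: 79×28 ≡ 1 (mod 67), so 79⁻¹ ≡ 28.
y = 62 + 79×((45 − 62)×28 mod 67) = 62 + 79×60 = 4802.
Check: 4802 mod 79 = 62, 4802 mod 67 = 45. ✓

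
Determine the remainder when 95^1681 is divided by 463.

1681 in binary is 11010010001, i.e. 1681 = 1024 + 512 + 128 + 16 + 1.
95^1 ≡ 95 (mod 463)
95^2 ≡ 95^2 = 9025 ≡ 228 (mod 463)
95^4 ≡ 228^2 = 51984 ≡ 128 (mod 463)
95^8 ≡ 128^2 = 16384 ≡ 179 (mod 463)
95^16 ≡ 179^2 = 32041 ≡ 94 (mod 463)
95^32 ≡ 94^2 = 8836 ≡ 39 (mod 463)
95^64 ≡ 39^2 = 1521 ≡ 132 (mod 463)
95^128 ≡ 132^2 = 17424 ≡ 293 (mod 463)
95^256 ≡ 293^2 = 85849 ≡ 194 (mod 463)
95^512 ≡ 194^2 = 37636 ≡ 133 (mod 463)
95^1024 ≡ 133^2 = 17689 ≡ 95 (mod 463)
95^1681 = 95^1024 × 95^512 × 95^128 × 95^16 × 95^1 ≡ 95 × 133 × 293 × 94 × 95 (mod 463).
Accumulate the product:
95 × 133 = 12635 ≡ 134
134 × 293 = 39262 ≡ 370
370 × 94 = 34780 ≡ 55
55 × 95 = 5225 ≡ 132

132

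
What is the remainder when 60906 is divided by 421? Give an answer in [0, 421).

282

60906 = 144*421 + 282, so 60906 ≡ 282 (mod 421).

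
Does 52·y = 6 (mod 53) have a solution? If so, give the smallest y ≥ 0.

47

gcd(52, 53) = 1, so a unique solution mod 53 exists.
52⁻¹ ≡ 52 (mod 53).
y ≡ 52·6 ≡ 47 (mod 53).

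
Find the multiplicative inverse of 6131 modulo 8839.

7269

Apply the Euclidean algorithm and back-substitute:
8839 = 1*6131 + 2708
6131 = 2*2708 + 715
2708 = 3*715 + 563
715 = 1*563 + 152
563 = 3*152 + 107
152 = 1*107 + 45
107 = 2*45 + 17
45 = 2*17 + 11
17 = 1*11 + 6
11 = 1*6 + 5
6 = 1*5 + 1
5 = 5*1 + 0
gcd(6131, 8839) = 1, so the inverse exists.
Back-substitute for 1:
1 = 1*6 − 1*5
  = −1*11 + 2*6
  = 2*17 − 3*11
  = −3*45 + 8*17
  = 8*107 − 19*45
  = −19*152 + 27*107
  = 27*563 − 100*152
  = −100*715 + 127*563
  = 127*2708 − 481*715
  = −481*6131 + 1089*2708
  = 1089*8839 − 1570*6131
So 6131⁻¹ ≡ −1570 ≡ 7269 (mod 8839).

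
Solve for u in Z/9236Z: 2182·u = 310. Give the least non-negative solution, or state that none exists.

343

gcd(2182, 9236) = 2, and 2 | 310, so solutions exist.
Divide through by 2: 1091·u ≡ 155 mod 4618.
1091⁻¹ ≡ 1909 (mod 4618).
u ≡ 1909·155 ≡ 343 (mod 4618).
The smallest non-negative solution is u = 343.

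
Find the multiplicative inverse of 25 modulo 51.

49

51 = 2*25 + 1
25 = 25*1 + 0
gcd(25, 51) = 1, so the inverse exists.
Back-substitute for 1:
1 = 1*51 − 2*25
So 25⁻¹ ≡ −2 ≡ 49 (mod 51).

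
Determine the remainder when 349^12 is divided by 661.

240

Compute successive squares:
12 in binary is 1100, i.e. 12 = 8 + 4.
349^1 ≡ 349 (mod 661)
349^2 ≡ 349^2 = 121801 ≡ 177 (mod 661)
349^4 ≡ 177^2 = 31329 ≡ 262 (mod 661)
349^8 ≡ 262^2 = 68644 ≡ 561 (mod 661)
349^12 = 349^8 · 349^4 ≡ 561 · 262 (mod 661).
561 · 262 = 146982 ≡ 240 (mod 661).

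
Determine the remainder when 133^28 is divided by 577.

By square-and-multiply:
28 in binary is 11100, i.e. 28 = 16 + 8 + 4.
133^1 ≡ 133 (mod 577)
133^2 ≡ 133^2 = 17689 ≡ 379 (mod 577)
133^4 ≡ 379^2 = 143641 ≡ 545 (mod 577)
133^8 ≡ 545^2 = 297025 ≡ 447 (mod 577)
133^16 ≡ 447^2 = 199809 ≡ 167 (mod 577)
133^28 = 133^16 · 133^8 · 133^4 ≡ 167 · 447 · 545 (mod 577).
Accumulate the product:
167 · 447 = 74649 ≡ 216
216 · 545 = 117720 ≡ 12

12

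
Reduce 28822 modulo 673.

556

28822 = 42*673 + 556, so 28822 ≡ 556 (mod 673).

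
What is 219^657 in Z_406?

Using repeated squaring:
657 in binary is 1010010001, i.e. 657 = 512 + 128 + 16 + 1.
219^1 ≡ 219 (mod 406)
219^2 ≡ 219^2 = 47961 ≡ 53 (mod 406)
219^4 ≡ 53^2 = 2809 ≡ 373 (mod 406)
219^8 ≡ 373^2 = 139129 ≡ 277 (mod 406)
219^16 ≡ 277^2 = 76729 ≡ 401 (mod 406)
219^32 ≡ 401^2 = 160801 ≡ 25 (mod 406)
219^64 ≡ 25^2 = 625 ≡ 219 (mod 406)
219^128 ≡ 219^2 = 47961 ≡ 53 (mod 406)
219^256 ≡ 53^2 = 2809 ≡ 373 (mod 406)
219^512 ≡ 373^2 = 139129 ≡ 277 (mod 406)
219^657 = 219^512 * 219^128 * 219^16 * 219^1 ≡ 277 * 53 * 401 * 219 (mod 406).
Accumulate the product:
277 * 53 = 14681 ≡ 65
65 * 401 = 26065 ≡ 81
81 * 219 = 17739 ≡ 281

281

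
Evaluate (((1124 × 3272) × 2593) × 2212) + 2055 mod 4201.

1124 × 3272 = 3677728 ≡ 1853 (mod 4201)
1853 × 2593 = 4804829 ≡ 3086 (mod 4201)
3086 × 2212 = 6826232 ≡ 3808 (mod 4201)
3808 + 2055 = 5863 ≡ 1662 (mod 4201)

1662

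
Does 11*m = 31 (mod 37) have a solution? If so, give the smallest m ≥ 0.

gcd(11, 37) = 1, so a unique solution mod 37 exists.
11⁻¹ ≡ 27 (mod 37).
m ≡ 27*31 ≡ 23 (mod 37).

23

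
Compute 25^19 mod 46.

3

Compute successive squares:
19 in binary is 10011, i.e. 19 = 16 + 2 + 1.
25^1 ≡ 25 (mod 46)
25^2 ≡ 25^2 = 625 ≡ 27 (mod 46)
25^4 ≡ 27^2 = 729 ≡ 39 (mod 46)
25^8 ≡ 39^2 = 1521 ≡ 3 (mod 46)
25^16 ≡ 3^2 = 9 (mod 46)
25^19 = 25^16 · 25^2 · 25^1 ≡ 9 · 27 · 25 (mod 46).
Accumulate the product:
9 · 27 = 243 ≡ 13
13 · 25 = 325 ≡ 3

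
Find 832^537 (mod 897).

13

By square-and-multiply:
832^1 ≡ 832 (mod 897)
832^2 ≡ 832^2 = 692224 ≡ 637 (mod 897)
832^4 ≡ 637^2 = 405769 ≡ 325 (mod 897)
832^8 ≡ 325^2 = 105625 ≡ 676 (mod 897)
832^16 ≡ 676^2 = 456976 ≡ 403 (mod 897)
832^32 ≡ 403^2 = 162409 ≡ 52 (mod 897)
832^64 ≡ 52^2 = 2704 ≡ 13 (mod 897)
832^128 ≡ 13^2 = 169 (mod 897)
832^256 ≡ 169^2 = 28561 ≡ 754 (mod 897)
832^512 ≡ 754^2 = 568516 ≡ 715 (mod 897)
832^537 = 832^512 · 832^16 · 832^8 · 832^1 ≡ 715 · 403 · 676 · 832 (mod 897).
Accumulate the product:
715 · 403 = 288145 ≡ 208
208 · 676 = 140608 ≡ 676
676 · 832 = 562432 ≡ 13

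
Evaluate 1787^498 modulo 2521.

1787^1 ≡ 1787 (mod 2521)
1787^2 ≡ 1787^2 = 3193369 ≡ 1783 (mod 2521)
1787^4 ≡ 1783^2 = 3179089 ≡ 108 (mod 2521)
1787^8 ≡ 108^2 = 11664 ≡ 1580 (mod 2521)
1787^16 ≡ 1580^2 = 2496400 ≡ 610 (mod 2521)
1787^32 ≡ 610^2 = 372100 ≡ 1513 (mod 2521)
1787^64 ≡ 1513^2 = 2289169 ≡ 101 (mod 2521)
1787^128 ≡ 101^2 = 10201 ≡ 117 (mod 2521)
1787^256 ≡ 117^2 = 13689 ≡ 1084 (mod 2521)
1787^498 = 1787^256 * 1787^128 * 1787^64 * 1787^32 * 1787^16 * 1787^2 ≡ 1084 * 117 * 101 * 1513 * 610 * 1783 (mod 2521).
Accumulate the product:
1084 * 117 = 126828 ≡ 778
778 * 101 = 78578 ≡ 427
427 * 1513 = 646051 ≡ 675
675 * 610 = 411750 ≡ 827
827 * 1783 = 1474541 ≡ 2277

2277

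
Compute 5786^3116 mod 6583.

516

3116 in binary is 110000101100, i.e. 3116 = 2048 + 1024 + 32 + 8 + 4.
5786^1 ≡ 5786 (mod 6583)
5786^2 ≡ 5786^2 = 33477796 ≡ 3241 (mod 6583)
5786^4 ≡ 3241^2 = 10504081 ≡ 4196 (mod 6583)
5786^8 ≡ 4196^2 = 17606416 ≡ 3474 (mod 6583)
5786^16 ≡ 3474^2 = 12068676 ≡ 2037 (mod 6583)
5786^32 ≡ 2037^2 = 4149369 ≡ 2079 (mod 6583)
5786^64 ≡ 2079^2 = 4322241 ≡ 3793 (mod 6583)
5786^128 ≡ 3793^2 = 14386849 ≡ 2994 (mod 6583)
5786^256 ≡ 2994^2 = 8964036 ≡ 4573 (mod 6583)
5786^512 ≡ 4573^2 = 20912329 ≡ 4721 (mod 6583)
5786^1024 ≡ 4721^2 = 22287841 ≡ 4386 (mod 6583)
5786^2048 ≡ 4386^2 = 19236996 ≡ 1470 (mod 6583)
5786^3116 = 5786^2048 * 5786^1024 * 5786^32 * 5786^8 * 5786^4 ≡ 1470 * 4386 * 2079 * 3474 * 4196 (mod 6583).
Accumulate the product:
1470 * 4386 = 6447420 ≡ 2663
2663 * 2079 = 5536377 ≡ 74
74 * 3474 = 257076 ≡ 339
339 * 4196 = 1422444 ≡ 516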